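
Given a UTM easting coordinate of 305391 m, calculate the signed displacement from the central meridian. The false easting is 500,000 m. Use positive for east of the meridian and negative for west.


displacement = 305391 - 500000 = -194609 m

-194609 m


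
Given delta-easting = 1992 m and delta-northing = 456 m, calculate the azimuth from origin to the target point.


az = atan2(1992, 456) = 77.1 deg
adjusted to 0-360: 77.1 degrees

77.1 degrees


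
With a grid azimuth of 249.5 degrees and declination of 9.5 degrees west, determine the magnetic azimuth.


magnetic azimuth = grid azimuth - declination (east +ve)
mag_az = 249.5 - -9.5 = 259.0 degrees

259.0 degrees


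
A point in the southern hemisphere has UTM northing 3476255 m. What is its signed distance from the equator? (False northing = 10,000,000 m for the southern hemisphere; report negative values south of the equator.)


For southern: actual = 3476255 - 10000000 = -6523745 m

-6523745 m


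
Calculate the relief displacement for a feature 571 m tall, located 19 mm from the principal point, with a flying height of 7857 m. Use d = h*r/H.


d = h * r / H = 571 * 19 / 7857 = 1.38 mm

1.38 mm


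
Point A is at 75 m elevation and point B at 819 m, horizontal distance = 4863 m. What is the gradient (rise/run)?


gradient = (819 - 75) / 4863 = 744 / 4863 = 0.153

0.153


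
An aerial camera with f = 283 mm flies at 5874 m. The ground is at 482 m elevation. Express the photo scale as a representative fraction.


scale = f / (H - h) = 283 mm / 5392 m = 283 / 5392000 = 1:19053

1:19053


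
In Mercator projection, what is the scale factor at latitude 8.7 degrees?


SF = 1 / cos(8.7) = 1 / 0.988494 = 1.012

1.012


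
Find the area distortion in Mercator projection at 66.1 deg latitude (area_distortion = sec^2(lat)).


area_distortion = 1/cos^2(66.1) = 6.092

6.092


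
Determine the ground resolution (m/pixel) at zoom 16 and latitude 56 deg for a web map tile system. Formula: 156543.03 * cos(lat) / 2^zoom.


res = 156543.03 * cos(56) / 2^16 = 156543.03 * 0.5591929 / 65536 = 1.34 m/pixel

1.34 m/pixel


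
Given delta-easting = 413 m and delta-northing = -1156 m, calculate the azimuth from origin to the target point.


az = atan2(413, -1156) = 160.3 deg
adjusted to 0-360: 160.3 degrees

160.3 degrees


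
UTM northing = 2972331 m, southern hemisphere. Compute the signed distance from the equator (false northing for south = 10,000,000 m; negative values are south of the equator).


For southern: actual = 2972331 - 10000000 = -7027669 m

-7027669 m


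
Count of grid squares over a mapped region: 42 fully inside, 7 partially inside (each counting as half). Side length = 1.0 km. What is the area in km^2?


effective squares = 42 + 7 * 0.5 = 45.5
area = 45.5 * 1.0 = 45.5 km^2

45.5 km^2


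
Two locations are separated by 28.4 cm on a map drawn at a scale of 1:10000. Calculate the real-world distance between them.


ground = 28.4 cm * 10000 / 100 = 2840.0 m = 2.84 km

2.84 km


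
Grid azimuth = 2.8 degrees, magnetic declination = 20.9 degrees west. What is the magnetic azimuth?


magnetic azimuth = grid azimuth - declination (east +ve)
mag_az = 2.8 - -20.9 = 23.7 degrees

23.7 degrees


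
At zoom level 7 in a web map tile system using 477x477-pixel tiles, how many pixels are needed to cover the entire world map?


tiles per axis = 2^7 = 128
total tiles = 128^2 = 16384
pixels per axis = 128 * 477 = 61056
total pixels = 61056^2 = 3727835136

3727835136 pixels


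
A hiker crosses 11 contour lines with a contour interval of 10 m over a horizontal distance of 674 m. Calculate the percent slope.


elevation change = 11 * 10 = 110 m
slope = 110 / 674 * 100 = 16.3%

16.3%


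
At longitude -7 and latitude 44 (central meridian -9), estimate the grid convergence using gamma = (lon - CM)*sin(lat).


gamma = (-7 - -9) * sin(44) = 2 * 0.694658 = 1.389 degrees

1.389 degrees


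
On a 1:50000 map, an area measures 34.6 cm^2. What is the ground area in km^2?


ground_area = 34.6 * (50000/100)^2 = 8650000.0 m^2 = 8.65 km^2

8.65 km^2


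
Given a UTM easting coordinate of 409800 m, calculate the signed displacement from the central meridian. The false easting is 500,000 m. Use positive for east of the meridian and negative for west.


displacement = 409800 - 500000 = -90200 m

-90200 m


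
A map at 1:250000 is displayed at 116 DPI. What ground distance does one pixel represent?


pixel_cm = 2.54 / 116 ≈ 0.021897 cm
ground = pixel_cm * 250000 / 100 = 2.54 * 250000 / (116 * 100) = 635000 / 11600 ≈ 54.74 m

54.74 m


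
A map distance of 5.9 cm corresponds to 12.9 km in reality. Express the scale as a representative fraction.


ground = 12.9 km = 1290000 cm; RF denominator = ground / map = 1290000 / 5.9 ≈ 218644; RF = 1:218644

1:218644


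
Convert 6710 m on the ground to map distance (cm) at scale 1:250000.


map_cm = 6710 * 100 / 250000 = 2.684 cm ≈ 2.68 cm

2.68 cm


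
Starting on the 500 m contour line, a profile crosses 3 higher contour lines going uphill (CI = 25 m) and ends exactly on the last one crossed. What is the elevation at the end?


elevation = 500 + 3 * 25 = 575 m

575 m


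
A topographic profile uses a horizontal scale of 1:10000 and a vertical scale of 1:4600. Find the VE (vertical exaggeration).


VE = horizontal_scale / vertical_scale = 10000 / 4600 ≈ 2.2

2.2x


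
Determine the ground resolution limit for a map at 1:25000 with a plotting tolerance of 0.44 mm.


ground = 0.44 mm * 25000 / 1000 = 11.0 m

11.0 m


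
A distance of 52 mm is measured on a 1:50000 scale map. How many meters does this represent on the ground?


ground = 52 mm * 50000 / 1000 = 2600.0 m

2600.0 m


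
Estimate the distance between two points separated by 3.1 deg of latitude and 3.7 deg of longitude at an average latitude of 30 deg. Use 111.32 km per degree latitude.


dlat_km = 3.1 * 111.32 = 345.092
dlon_km = 3.7 * 111.32 * cos(30) ≈ 356.702
dist = sqrt(345.092^2 + 356.702^2) ≈ 496.3 km

496.3 km


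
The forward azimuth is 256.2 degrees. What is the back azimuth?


back azimuth = (256.2 + 180) mod 360 = 76.2 degrees

76.2 degrees


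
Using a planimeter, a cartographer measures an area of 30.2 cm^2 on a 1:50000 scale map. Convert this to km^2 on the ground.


ground_area = 30.2 * (50000/100)^2 = 7550000.0 m^2 = 7.55 km^2

7.55 km^2


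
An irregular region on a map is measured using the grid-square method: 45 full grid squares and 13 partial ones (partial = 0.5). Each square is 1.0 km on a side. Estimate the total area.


effective squares = 45 + 13 * 0.5 = 51.5
area = 51.5 * 1.0 = 51.5 km^2

51.5 km^2


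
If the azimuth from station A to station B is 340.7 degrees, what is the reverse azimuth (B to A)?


back azimuth = (340.7 + 180) mod 360 = 160.7 degrees

160.7 degrees


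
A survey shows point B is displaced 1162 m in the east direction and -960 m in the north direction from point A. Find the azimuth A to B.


az = atan2(1162, -960) = 129.6 deg
adjusted to 0-360: 129.6 degrees

129.6 degrees


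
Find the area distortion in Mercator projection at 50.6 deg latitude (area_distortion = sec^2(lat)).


area_distortion = 1/cos^2(50.6) = 2.482

2.482


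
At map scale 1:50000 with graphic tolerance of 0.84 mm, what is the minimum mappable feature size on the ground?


ground = 0.84 mm * 50000 / 1000 = 42.0 m

42.0 m


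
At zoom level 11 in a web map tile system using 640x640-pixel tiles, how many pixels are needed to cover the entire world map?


tiles per axis = 2^11 = 2048
total tiles = 2048^2 = 4194304
pixels per axis = 2048 * 640 = 1310720
total pixels = 1310720^2 = 1717986918400

1717986918400 pixels


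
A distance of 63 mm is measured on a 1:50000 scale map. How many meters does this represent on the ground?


ground = 63 mm * 50000 / 1000 = 3150.0 m

3150.0 m


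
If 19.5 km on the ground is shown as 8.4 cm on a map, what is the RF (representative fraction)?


ground = 19.5 km = 1950000 cm; RF denominator = ground / map = 1950000 / 8.4 ≈ 232143; RF = 1:232143

1:232143


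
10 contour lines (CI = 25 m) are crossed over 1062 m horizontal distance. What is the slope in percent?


elevation change = 10 * 25 = 250 m
slope = 250 / 1062 * 100 = 23.5%

23.5%


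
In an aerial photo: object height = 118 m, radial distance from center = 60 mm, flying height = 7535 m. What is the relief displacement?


d = h * r / H = 118 * 60 / 7535 = 0.94 mm

0.94 mm


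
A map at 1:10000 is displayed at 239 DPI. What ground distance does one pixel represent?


pixel_cm = 2.54 / 239 ≈ 0.010628 cm
ground = pixel_cm * 10000 / 100 = 2.54 * 10000 / (239 * 100) = 25400 / 23900 ≈ 1.06 m

1.06 m


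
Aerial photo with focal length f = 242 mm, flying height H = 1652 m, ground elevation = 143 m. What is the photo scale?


scale = f / (H - h) = 242 mm / 1509 m = 242 / 1509000 = 1:6236

1:6236


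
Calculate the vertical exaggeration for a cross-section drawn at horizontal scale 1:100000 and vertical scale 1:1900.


VE = horizontal_scale / vertical_scale = 100000 / 1900 ≈ 52.6

52.6x


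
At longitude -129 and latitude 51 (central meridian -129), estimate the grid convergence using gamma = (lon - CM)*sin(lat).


gamma = (-129 - -129) * sin(51) = 0 * 0.777146 = 0.0 degrees

0.0 degrees


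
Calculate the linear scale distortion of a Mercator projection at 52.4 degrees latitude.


SF = 1 / cos(52.4) = 1 / 0.610145 = 1.639

1.639


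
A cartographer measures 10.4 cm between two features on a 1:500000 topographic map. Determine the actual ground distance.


ground = 10.4 cm * 500000 / 100 = 52000.0 m = 52.0 km

52.0 km


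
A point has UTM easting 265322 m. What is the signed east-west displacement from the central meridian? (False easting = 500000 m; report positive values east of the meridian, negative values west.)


displacement = 265322 - 500000 = -234678 m

-234678 m


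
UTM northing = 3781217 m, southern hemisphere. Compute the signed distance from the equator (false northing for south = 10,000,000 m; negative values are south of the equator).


For southern: actual = 3781217 - 10000000 = -6218783 m

-6218783 m


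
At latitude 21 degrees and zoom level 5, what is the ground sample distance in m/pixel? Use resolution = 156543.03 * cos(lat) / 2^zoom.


res = 156543.03 * cos(21) / 2^5 = 156543.03 * 0.93358043 / 32 = 4567.05 m/pixel

4567.05 m/pixel


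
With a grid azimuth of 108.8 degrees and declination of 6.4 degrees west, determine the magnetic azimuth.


magnetic azimuth = grid azimuth - declination (east +ve)
mag_az = 108.8 - -6.4 = 115.2 degrees

115.2 degrees


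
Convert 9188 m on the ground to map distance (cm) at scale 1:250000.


map_cm = 9188 * 100 / 250000 = 3.6752 cm ≈ 3.68 cm

3.68 cm


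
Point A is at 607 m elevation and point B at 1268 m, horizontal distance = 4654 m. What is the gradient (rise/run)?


gradient = (1268 - 607) / 4654 = 661 / 4654 = 0.142

0.142


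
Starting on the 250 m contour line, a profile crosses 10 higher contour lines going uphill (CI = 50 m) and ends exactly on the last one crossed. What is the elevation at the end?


elevation = 250 + 10 * 50 = 750 m

750 m


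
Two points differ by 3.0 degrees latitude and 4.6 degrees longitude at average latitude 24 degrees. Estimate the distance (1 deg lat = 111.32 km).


dlat_km = 3.0 * 111.32 = 333.96
dlon_km = 4.6 * 111.32 * cos(24) ≈ 467.801
dist = sqrt(333.96^2 + 467.801^2) ≈ 574.8 km

574.8 km


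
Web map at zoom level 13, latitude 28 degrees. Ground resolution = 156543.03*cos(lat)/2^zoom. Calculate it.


res = 156543.03 * cos(28) / 2^13 = 156543.03 * 0.88294759 / 8192 = 16.87 m/pixel

16.87 m/pixel


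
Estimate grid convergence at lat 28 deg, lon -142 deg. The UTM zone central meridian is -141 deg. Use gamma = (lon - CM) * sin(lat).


gamma = (-142 - -141) * sin(28) = -1 * 0.469472 = -0.469 degrees

-0.469 degrees


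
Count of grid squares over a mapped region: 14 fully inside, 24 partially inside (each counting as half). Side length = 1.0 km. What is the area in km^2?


effective squares = 14 + 24 * 0.5 = 26.0
area = 26.0 * 1.0 = 26.0 km^2

26.0 km^2


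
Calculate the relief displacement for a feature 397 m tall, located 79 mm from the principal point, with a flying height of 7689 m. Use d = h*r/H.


d = h * r / H = 397 * 79 / 7689 = 4.08 mm

4.08 mm


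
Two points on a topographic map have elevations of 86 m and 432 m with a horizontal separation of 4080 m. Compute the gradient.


gradient = (432 - 86) / 4080 = 346 / 4080 = 0.0848

0.0848


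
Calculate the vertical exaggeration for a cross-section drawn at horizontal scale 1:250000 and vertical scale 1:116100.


VE = horizontal_scale / vertical_scale = 250000 / 116100 ≈ 2.2

2.2x


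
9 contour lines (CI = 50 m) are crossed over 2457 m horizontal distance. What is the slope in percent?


elevation change = 9 * 50 = 450 m
slope = 450 / 2457 * 100 = 18.3%

18.3%


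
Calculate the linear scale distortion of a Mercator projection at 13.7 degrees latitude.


SF = 1 / cos(13.7) = 1 / 0.971549 = 1.029

1.029


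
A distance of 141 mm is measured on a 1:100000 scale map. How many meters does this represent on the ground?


ground = 141 mm * 100000 / 1000 = 14100.0 m

14100.0 m


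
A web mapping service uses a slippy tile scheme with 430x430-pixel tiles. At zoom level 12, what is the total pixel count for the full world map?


tiles per axis = 2^12 = 4096
total tiles = 4096^2 = 16777216
pixels per axis = 4096 * 430 = 1761280
total pixels = 1761280^2 = 3102107238400

3102107238400 pixels


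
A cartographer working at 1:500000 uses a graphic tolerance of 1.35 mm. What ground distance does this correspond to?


ground = 1.35 mm * 500000 / 1000 = 675.0 m

675.0 m


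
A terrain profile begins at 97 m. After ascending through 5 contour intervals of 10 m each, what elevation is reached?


elevation = 97 + 5 * 10 = 147 m

147 m


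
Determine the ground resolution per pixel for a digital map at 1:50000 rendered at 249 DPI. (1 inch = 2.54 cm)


pixel_cm = 2.54 / 249 ≈ 0.010201 cm
ground = pixel_cm * 50000 / 100 = 2.54 * 50000 / (249 * 100) = 127000 / 24900 ≈ 5.1 m

5.1 m


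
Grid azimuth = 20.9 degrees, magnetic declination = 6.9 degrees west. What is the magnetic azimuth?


magnetic azimuth = grid azimuth - declination (east +ve)
mag_az = 20.9 - -6.9 = 27.8 degrees

27.8 degrees


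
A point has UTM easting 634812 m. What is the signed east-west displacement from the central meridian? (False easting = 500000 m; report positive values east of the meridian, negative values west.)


displacement = 634812 - 500000 = 134812 m

134812 m


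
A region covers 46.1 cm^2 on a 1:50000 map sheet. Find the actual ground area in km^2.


ground_area = 46.1 * (50000/100)^2 = 11525000.0 m^2 = 11.525 km^2

11.525 km^2


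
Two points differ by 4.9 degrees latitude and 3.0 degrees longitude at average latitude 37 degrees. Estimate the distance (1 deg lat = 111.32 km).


dlat_km = 4.9 * 111.32 = 545.468
dlon_km = 3.0 * 111.32 * cos(37) ≈ 266.712
dist = sqrt(545.468^2 + 266.712^2) ≈ 607.2 km

607.2 km


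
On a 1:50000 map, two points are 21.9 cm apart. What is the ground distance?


ground = 21.9 cm * 50000 / 100 = 10950.0 m = 10.95 km

10.95 km


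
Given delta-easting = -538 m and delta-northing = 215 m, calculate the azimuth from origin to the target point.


az = atan2(-538, 215) = -68.2 deg
adjusted to 0-360: 291.8 degrees

291.8 degrees


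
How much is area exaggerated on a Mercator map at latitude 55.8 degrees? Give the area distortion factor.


area_distortion = 1/cos^2(55.8) = 3.165

3.165


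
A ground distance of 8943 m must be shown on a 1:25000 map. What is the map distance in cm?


map_cm = 8943 * 100 / 25000 = 35.772 cm ≈ 35.77 cm

35.77 cm


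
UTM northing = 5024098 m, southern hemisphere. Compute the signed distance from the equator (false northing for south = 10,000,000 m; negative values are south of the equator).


For southern: actual = 5024098 - 10000000 = -4975902 m

-4975902 m


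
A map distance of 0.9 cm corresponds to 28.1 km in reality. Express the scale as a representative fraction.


ground = 28.1 km = 2810000 cm; RF denominator = ground / map = 2810000 / 0.9 ≈ 3122222; RF = 1:3122222

1:3122222


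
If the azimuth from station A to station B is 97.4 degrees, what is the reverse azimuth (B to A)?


back azimuth = (97.4 + 180) mod 360 = 277.4 degrees

277.4 degrees


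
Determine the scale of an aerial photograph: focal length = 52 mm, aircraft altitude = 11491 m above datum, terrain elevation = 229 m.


scale = f / (H - h) = 52 mm / 11262 m = 52 / 11262000 = 1:216577

1:216577


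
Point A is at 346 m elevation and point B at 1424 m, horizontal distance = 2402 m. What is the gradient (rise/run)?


gradient = (1424 - 346) / 2402 = 1078 / 2402 = 0.4488

0.4488


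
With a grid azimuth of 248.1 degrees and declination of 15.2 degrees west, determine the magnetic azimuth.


magnetic azimuth = grid azimuth - declination (east +ve)
mag_az = 248.1 - -15.2 = 263.3 degrees

263.3 degrees


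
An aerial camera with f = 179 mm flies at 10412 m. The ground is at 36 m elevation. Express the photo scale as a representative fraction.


scale = f / (H - h) = 179 mm / 10376 m = 179 / 10376000 = 1:57966

1:57966


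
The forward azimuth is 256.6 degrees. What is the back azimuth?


back azimuth = (256.6 + 180) mod 360 = 76.6 degrees

76.6 degrees


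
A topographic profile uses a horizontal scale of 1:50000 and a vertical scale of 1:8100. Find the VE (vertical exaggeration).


VE = horizontal_scale / vertical_scale = 50000 / 8100 ≈ 6.2

6.2x


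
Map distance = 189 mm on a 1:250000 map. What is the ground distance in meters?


ground = 189 mm * 250000 / 1000 = 47250.0 m

47250.0 m


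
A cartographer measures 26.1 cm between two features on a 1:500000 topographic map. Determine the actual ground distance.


ground = 26.1 cm * 500000 / 100 = 130500.0 m = 130.5 km

130.5 km


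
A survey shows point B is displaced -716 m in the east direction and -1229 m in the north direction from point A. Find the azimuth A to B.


az = atan2(-716, -1229) = -149.8 deg
adjusted to 0-360: 210.2 degrees

210.2 degrees


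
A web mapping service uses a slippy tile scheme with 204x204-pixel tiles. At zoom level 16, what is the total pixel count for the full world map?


tiles per axis = 2^16 = 65536
total tiles = 65536^2 = 4294967296
pixels per axis = 65536 * 204 = 13369344
total pixels = 13369344^2 = 178739358990336

178739358990336 pixels


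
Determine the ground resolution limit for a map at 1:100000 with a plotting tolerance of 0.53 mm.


ground = 0.53 mm * 100000 / 1000 = 53.0 m

53.0 m


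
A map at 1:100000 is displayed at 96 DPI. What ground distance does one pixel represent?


pixel_cm = 2.54 / 96 ≈ 0.026458 cm
ground = pixel_cm * 100000 / 100 = 2.54 * 100000 / (96 * 100) = 254000 / 9600 ≈ 26.46 m

26.46 m


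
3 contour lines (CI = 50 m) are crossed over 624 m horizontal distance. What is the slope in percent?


elevation change = 3 * 50 = 150 m
slope = 150 / 624 * 100 = 24.0%

24.0%


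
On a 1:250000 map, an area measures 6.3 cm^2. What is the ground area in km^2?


ground_area = 6.3 * (250000/100)^2 = 39375000.0 m^2 = 39.375 km^2

39.375 km^2


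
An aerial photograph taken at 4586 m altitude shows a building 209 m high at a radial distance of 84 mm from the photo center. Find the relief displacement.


d = h * r / H = 209 * 84 / 4586 = 3.83 mm

3.83 mm


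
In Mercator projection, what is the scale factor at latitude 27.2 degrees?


SF = 1 / cos(27.2) = 1 / 0.889416 = 1.124

1.124


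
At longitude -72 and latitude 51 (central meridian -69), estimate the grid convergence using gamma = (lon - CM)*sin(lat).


gamma = (-72 - -69) * sin(51) = -3 * 0.777146 = -2.331 degrees

-2.331 degrees


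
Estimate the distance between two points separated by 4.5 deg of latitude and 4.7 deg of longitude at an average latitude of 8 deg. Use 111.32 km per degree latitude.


dlat_km = 4.5 * 111.32 = 500.94
dlon_km = 4.7 * 111.32 * cos(8) ≈ 518.112
dist = sqrt(500.94^2 + 518.112^2) ≈ 720.7 km

720.7 km


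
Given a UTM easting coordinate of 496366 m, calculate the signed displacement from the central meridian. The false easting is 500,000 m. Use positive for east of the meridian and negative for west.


displacement = 496366 - 500000 = -3634 m

-3634 m


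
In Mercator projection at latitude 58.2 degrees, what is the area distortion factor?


area_distortion = 1/cos^2(58.2) = 3.601

3.601


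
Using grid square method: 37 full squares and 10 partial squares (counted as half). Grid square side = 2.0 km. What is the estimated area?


effective squares = 37 + 10 * 0.5 = 42.0
area = 42.0 * 4.0 = 168.0 km^2

168.0 km^2


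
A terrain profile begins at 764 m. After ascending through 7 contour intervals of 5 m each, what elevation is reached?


elevation = 764 + 7 * 5 = 799 m

799 m


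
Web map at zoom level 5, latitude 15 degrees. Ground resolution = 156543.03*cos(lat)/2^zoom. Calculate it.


res = 156543.03 * cos(15) / 2^5 = 156543.03 * 0.96592583 / 32 = 4725.28 m/pixel

4725.28 m/pixel


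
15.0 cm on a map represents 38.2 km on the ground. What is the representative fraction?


ground = 38.2 km = 3820000 cm; RF denominator = ground / map = 3820000 / 15.0 ≈ 254667; RF = 1:254667

1:254667


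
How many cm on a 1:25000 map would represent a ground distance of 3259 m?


map_cm = 3259 * 100 / 25000 = 13.036 cm ≈ 13.04 cm

13.04 cm


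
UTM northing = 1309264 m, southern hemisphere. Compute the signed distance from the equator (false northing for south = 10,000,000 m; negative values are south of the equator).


For southern: actual = 1309264 - 10000000 = -8690736 m

-8690736 m


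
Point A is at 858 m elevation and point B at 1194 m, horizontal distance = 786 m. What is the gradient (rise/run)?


gradient = (1194 - 858) / 786 = 336 / 786 = 0.4275

0.4275


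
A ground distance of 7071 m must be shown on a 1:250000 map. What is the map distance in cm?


map_cm = 7071 * 100 / 250000 = 2.8284 cm ≈ 2.83 cm

2.83 cm


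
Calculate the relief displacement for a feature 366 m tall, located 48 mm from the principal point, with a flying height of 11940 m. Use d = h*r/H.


d = h * r / H = 366 * 48 / 11940 = 1.47 mm

1.47 mm


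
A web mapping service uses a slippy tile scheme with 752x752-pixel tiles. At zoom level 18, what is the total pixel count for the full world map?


tiles per axis = 2^18 = 262144
total tiles = 262144^2 = 68719476736
pixels per axis = 262144 * 752 = 197132288
total pixels = 197132288^2 = 38861138972114944

38861138972114944 pixels


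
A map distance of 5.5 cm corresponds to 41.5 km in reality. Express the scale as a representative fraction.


ground = 41.5 km = 4150000 cm; RF denominator = ground / map = 4150000 / 5.5 ≈ 754545; RF = 1:754545

1:754545


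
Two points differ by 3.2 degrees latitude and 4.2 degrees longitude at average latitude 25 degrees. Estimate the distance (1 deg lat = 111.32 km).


dlat_km = 3.2 * 111.32 = 356.224
dlon_km = 4.2 * 111.32 * cos(25) ≈ 423.739
dist = sqrt(356.224^2 + 423.739^2) ≈ 553.6 km

553.6 km


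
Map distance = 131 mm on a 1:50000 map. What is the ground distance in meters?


ground = 131 mm * 50000 / 1000 = 6550.0 m

6550.0 m


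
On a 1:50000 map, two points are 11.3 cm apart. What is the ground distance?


ground = 11.3 cm * 50000 / 100 = 5650.0 m = 5.65 km

5.65 km


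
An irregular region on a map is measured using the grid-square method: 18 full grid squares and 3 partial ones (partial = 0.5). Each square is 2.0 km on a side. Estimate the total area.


effective squares = 18 + 3 * 0.5 = 19.5
area = 19.5 * 4.0 = 78.0 km^2

78.0 km^2


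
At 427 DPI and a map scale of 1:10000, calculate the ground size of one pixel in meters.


pixel_cm = 2.54 / 427 ≈ 0.005948 cm
ground = pixel_cm * 10000 / 100 = 2.54 * 10000 / (427 * 100) = 25400 / 42700 ≈ 0.59 m

0.59 m


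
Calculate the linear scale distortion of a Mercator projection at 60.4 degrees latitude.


SF = 1 / cos(60.4) = 1 / 0.493942 = 2.025

2.025


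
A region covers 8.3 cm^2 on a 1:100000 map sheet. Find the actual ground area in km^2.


ground_area = 8.3 * (100000/100)^2 = 8300000.0 m^2 = 8.3 km^2

8.3 km^2


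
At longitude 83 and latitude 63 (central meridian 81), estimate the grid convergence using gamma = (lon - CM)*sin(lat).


gamma = (83 - 81) * sin(63) = 2 * 0.891007 = 1.782 degrees

1.782 degrees


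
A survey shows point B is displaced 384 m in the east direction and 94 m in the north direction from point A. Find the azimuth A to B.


az = atan2(384, 94) = 76.2 deg
adjusted to 0-360: 76.2 degrees

76.2 degrees


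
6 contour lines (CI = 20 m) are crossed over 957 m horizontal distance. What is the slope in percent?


elevation change = 6 * 20 = 120 m
slope = 120 / 957 * 100 = 12.5%

12.5%


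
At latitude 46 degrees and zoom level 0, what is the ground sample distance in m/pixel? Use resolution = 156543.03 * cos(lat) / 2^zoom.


res = 156543.03 * cos(46) / 2^0 = 156543.03 * 0.69465837 / 1 = 108743.93 m/pixel

108743.93 m/pixel


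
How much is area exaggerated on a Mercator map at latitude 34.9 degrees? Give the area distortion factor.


area_distortion = 1/cos^2(34.9) = 1.487

1.487


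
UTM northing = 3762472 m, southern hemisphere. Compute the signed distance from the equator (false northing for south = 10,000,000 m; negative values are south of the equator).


For southern: actual = 3762472 - 10000000 = -6237528 m

-6237528 m


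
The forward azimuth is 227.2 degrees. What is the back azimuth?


back azimuth = (227.2 + 180) mod 360 = 47.2 degrees

47.2 degrees


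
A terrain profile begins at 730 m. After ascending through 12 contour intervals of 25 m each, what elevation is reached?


elevation = 730 + 12 * 25 = 1030 m

1030 m


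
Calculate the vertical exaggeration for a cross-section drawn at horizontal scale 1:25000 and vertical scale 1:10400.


VE = horizontal_scale / vertical_scale = 25000 / 10400 ≈ 2.4

2.4x


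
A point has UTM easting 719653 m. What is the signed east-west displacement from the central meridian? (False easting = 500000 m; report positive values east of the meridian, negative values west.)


displacement = 719653 - 500000 = 219653 m

219653 m


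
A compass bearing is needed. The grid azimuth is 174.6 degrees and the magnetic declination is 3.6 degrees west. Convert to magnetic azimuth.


magnetic azimuth = grid azimuth - declination (east +ve)
mag_az = 174.6 - -3.6 = 178.2 degrees

178.2 degrees


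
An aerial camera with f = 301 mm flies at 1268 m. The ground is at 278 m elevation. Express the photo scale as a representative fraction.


scale = f / (H - h) = 301 mm / 990 m = 301 / 990000 = 1:3289

1:3289


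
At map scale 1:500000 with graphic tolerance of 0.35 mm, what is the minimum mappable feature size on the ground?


ground = 0.35 mm * 500000 / 1000 = 175.0 m

175.0 m


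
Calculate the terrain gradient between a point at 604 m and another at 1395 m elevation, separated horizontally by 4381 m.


gradient = (1395 - 604) / 4381 = 791 / 4381 = 0.1806

0.1806


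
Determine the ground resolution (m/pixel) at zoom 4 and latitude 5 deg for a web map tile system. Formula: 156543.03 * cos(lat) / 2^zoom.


res = 156543.03 * cos(5) / 2^4 = 156543.03 * 0.9961947 / 16 = 9746.71 m/pixel

9746.71 m/pixel


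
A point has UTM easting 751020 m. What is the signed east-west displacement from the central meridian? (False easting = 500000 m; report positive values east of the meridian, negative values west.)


displacement = 751020 - 500000 = 251020 m

251020 m


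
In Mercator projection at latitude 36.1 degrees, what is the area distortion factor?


area_distortion = 1/cos^2(36.1) = 1.532

1.532


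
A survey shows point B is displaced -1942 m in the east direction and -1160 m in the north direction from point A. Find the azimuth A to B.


az = atan2(-1942, -1160) = -120.9 deg
adjusted to 0-360: 239.1 degrees

239.1 degrees


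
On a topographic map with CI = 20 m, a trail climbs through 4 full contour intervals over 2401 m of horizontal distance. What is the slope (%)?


elevation change = 4 * 20 = 80 m
slope = 80 / 2401 * 100 = 3.3%

3.3%


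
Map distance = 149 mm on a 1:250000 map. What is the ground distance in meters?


ground = 149 mm * 250000 / 1000 = 37250.0 m

37250.0 m


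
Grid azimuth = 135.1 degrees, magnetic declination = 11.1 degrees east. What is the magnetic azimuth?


magnetic azimuth = grid azimuth - declination (east +ve)
mag_az = 135.1 - 11.1 = 124.0 degrees

124.0 degrees


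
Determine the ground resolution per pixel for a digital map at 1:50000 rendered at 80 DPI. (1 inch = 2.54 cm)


pixel_cm = 2.54 / 80 = 0.03175 cm
ground = pixel_cm * 50000 / 100 = 2.54 * 50000 / (80 * 100) = 127000 / 8000 ≈ 15.88 m

15.88 m


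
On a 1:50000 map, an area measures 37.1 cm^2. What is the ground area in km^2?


ground_area = 37.1 * (50000/100)^2 = 9275000.0 m^2 = 9.275 km^2

9.275 km^2


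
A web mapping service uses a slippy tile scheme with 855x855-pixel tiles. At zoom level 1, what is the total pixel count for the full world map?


tiles per axis = 2^1 = 2
total tiles = 2^2 = 4
pixels per axis = 2 * 855 = 1710
total pixels = 1710^2 = 2924100

2924100 pixels


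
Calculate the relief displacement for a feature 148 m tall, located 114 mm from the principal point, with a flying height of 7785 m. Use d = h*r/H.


d = h * r / H = 148 * 114 / 7785 = 2.17 mm

2.17 mm


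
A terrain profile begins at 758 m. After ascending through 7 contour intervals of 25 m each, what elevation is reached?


elevation = 758 + 7 * 25 = 933 m

933 m


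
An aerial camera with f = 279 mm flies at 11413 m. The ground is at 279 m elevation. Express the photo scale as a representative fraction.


scale = f / (H - h) = 279 mm / 11134 m = 279 / 11134000 = 1:39907

1:39907


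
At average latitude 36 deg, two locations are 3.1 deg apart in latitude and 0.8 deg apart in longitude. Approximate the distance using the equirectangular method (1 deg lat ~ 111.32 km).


dlat_km = 3.1 * 111.32 = 345.092
dlon_km = 0.8 * 111.32 * cos(36) ≈ 72.048
dist = sqrt(345.092^2 + 72.048^2) ≈ 352.5 km

352.5 km


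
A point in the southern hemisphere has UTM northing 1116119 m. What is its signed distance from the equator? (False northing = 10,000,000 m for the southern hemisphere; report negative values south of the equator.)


For southern: actual = 1116119 - 10000000 = -8883881 m

-8883881 m


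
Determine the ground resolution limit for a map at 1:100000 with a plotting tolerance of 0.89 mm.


ground = 0.89 mm * 100000 / 1000 = 89.0 m

89.0 m


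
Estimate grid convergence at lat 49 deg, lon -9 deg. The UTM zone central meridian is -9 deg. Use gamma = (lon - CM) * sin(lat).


gamma = (-9 - -9) * sin(49) = 0 * 0.75471 = 0.0 degrees

0.0 degrees


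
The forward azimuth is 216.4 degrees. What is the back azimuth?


back azimuth = (216.4 + 180) mod 360 = 36.4 degrees

36.4 degrees


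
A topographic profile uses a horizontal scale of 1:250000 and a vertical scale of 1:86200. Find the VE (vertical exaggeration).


VE = horizontal_scale / vertical_scale = 250000 / 86200 ≈ 2.9

2.9x


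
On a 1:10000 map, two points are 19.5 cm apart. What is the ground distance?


ground = 19.5 cm * 10000 / 100 = 1950.0 m = 1.95 km

1.95 km


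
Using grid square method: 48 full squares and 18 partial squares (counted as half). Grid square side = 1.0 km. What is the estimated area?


effective squares = 48 + 18 * 0.5 = 57.0
area = 57.0 * 1.0 = 57.0 km^2

57.0 km^2


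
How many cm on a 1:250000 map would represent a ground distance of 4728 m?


map_cm = 4728 * 100 / 250000 = 1.8912 cm ≈ 1.89 cm

1.89 cm


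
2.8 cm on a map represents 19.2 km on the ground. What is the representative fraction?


ground = 19.2 km = 1920000 cm; RF denominator = ground / map = 1920000 / 2.8 ≈ 685714; RF = 1:685714

1:685714


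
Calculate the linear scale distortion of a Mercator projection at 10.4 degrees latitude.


SF = 1 / cos(10.4) = 1 / 0.983571 = 1.017

1.017


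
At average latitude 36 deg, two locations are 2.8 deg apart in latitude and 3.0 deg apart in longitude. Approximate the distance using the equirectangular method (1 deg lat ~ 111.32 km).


dlat_km = 2.8 * 111.32 = 311.696
dlon_km = 3.0 * 111.32 * cos(36) ≈ 270.179
dist = sqrt(311.696^2 + 270.179^2) ≈ 412.5 km

412.5 km


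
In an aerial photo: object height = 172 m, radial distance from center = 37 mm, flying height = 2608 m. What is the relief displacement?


d = h * r / H = 172 * 37 / 2608 = 2.44 mm

2.44 mm


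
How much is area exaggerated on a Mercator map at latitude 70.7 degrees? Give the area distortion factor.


area_distortion = 1/cos^2(70.7) = 9.154

9.154


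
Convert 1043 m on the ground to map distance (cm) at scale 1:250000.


map_cm = 1043 * 100 / 250000 = 0.4172 cm ≈ 0.42 cm

0.42 cm


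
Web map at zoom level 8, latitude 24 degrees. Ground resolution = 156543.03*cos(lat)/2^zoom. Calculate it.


res = 156543.03 * cos(24) / 2^8 = 156543.03 * 0.91354546 / 256 = 558.63 m/pixel

558.63 m/pixel


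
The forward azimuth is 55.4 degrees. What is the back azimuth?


back azimuth = (55.4 + 180) mod 360 = 235.4 degrees

235.4 degrees


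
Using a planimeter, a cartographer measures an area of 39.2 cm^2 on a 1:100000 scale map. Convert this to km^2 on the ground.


ground_area = 39.2 * (100000/100)^2 = 39200000.0 m^2 = 39.2 km^2

39.2 km^2


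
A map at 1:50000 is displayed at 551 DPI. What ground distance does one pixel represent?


pixel_cm = 2.54 / 551 ≈ 0.00461 cm
ground = pixel_cm * 50000 / 100 = 2.54 * 50000 / (551 * 100) = 127000 / 55100 ≈ 2.3 m

2.3 m


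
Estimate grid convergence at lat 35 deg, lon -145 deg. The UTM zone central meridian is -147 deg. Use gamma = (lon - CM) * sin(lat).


gamma = (-145 - -147) * sin(35) = 2 * 0.573576 = 1.147 degrees

1.147 degrees


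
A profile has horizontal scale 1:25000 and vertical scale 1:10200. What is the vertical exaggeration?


VE = horizontal_scale / vertical_scale = 25000 / 10200 ≈ 2.5

2.5x


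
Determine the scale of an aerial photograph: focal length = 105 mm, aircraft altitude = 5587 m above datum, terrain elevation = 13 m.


scale = f / (H - h) = 105 mm / 5574 m = 105 / 5574000 = 1:53086

1:53086


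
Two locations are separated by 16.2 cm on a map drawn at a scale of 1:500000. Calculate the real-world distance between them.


ground = 16.2 cm * 500000 / 100 = 81000.0 m = 81.0 km

81.0 km


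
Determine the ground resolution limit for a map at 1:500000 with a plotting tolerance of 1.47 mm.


ground = 1.47 mm * 500000 / 1000 = 735.0 m

735.0 m


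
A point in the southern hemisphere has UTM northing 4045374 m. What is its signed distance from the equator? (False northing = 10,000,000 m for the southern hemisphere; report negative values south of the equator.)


For southern: actual = 4045374 - 10000000 = -5954626 m

-5954626 m


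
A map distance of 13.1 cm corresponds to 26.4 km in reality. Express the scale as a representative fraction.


ground = 26.4 km = 2640000 cm; RF denominator = ground / map = 2640000 / 13.1 ≈ 201527; RF = 1:201527

1:201527


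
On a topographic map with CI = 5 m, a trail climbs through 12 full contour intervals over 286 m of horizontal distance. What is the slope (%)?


elevation change = 12 * 5 = 60 m
slope = 60 / 286 * 100 = 21.0%

21.0%


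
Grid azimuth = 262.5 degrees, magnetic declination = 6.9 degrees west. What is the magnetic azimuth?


magnetic azimuth = grid azimuth - declination (east +ve)
mag_az = 262.5 - -6.9 = 269.4 degrees

269.4 degrees


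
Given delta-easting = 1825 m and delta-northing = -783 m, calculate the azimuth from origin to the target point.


az = atan2(1825, -783) = 113.2 deg
adjusted to 0-360: 113.2 degrees

113.2 degrees


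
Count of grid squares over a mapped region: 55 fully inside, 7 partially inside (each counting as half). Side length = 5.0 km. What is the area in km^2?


effective squares = 55 + 7 * 0.5 = 58.5
area = 58.5 * 25.0 = 1462.5 km^2

1462.5 km^2


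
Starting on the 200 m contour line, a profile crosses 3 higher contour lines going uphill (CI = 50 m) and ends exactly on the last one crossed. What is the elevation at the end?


elevation = 200 + 3 * 50 = 350 m

350 m


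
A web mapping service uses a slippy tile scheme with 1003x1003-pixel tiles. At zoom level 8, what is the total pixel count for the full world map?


tiles per axis = 2^8 = 256
total tiles = 256^2 = 65536
pixels per axis = 256 * 1003 = 256768
total pixels = 256768^2 = 65929805824

65929805824 pixels


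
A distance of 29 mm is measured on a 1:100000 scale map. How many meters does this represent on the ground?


ground = 29 mm * 100000 / 1000 = 2900.0 m

2900.0 m


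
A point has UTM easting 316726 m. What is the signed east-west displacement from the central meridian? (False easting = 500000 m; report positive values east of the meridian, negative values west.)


displacement = 316726 - 500000 = -183274 m

-183274 m


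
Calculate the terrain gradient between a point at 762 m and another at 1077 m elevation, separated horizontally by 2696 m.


gradient = (1077 - 762) / 2696 = 315 / 2696 = 0.1168

0.1168


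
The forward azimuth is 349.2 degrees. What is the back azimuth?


back azimuth = (349.2 + 180) mod 360 = 169.2 degrees

169.2 degrees


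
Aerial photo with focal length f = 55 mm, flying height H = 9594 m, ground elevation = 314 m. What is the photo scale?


scale = f / (H - h) = 55 mm / 9280 m = 55 / 9280000 = 1:168727

1:168727


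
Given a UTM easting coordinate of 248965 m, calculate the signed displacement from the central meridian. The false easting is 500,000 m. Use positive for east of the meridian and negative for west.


displacement = 248965 - 500000 = -251035 m

-251035 m


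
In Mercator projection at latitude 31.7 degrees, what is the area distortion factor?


area_distortion = 1/cos^2(31.7) = 1.381

1.381


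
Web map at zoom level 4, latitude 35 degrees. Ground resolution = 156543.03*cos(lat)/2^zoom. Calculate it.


res = 156543.03 * cos(35) / 2^4 = 156543.03 * 0.81915204 / 16 = 8014.53 m/pixel

8014.53 m/pixel


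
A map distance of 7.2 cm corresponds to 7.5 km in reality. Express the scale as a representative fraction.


ground = 7.5 km = 750000 cm; RF denominator = ground / map = 750000 / 7.2 ≈ 104167; RF = 1:104167

1:104167


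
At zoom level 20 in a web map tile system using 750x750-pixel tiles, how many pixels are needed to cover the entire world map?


tiles per axis = 2^20 = 1048576
total tiles = 1048576^2 = 1099511627776
pixels per axis = 1048576 * 750 = 786432000
total pixels = 786432000^2 = 618475290624000000

618475290624000000 pixels


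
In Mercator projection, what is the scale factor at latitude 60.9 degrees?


SF = 1 / cos(60.9) = 1 / 0.486335 = 2.056

2.056
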